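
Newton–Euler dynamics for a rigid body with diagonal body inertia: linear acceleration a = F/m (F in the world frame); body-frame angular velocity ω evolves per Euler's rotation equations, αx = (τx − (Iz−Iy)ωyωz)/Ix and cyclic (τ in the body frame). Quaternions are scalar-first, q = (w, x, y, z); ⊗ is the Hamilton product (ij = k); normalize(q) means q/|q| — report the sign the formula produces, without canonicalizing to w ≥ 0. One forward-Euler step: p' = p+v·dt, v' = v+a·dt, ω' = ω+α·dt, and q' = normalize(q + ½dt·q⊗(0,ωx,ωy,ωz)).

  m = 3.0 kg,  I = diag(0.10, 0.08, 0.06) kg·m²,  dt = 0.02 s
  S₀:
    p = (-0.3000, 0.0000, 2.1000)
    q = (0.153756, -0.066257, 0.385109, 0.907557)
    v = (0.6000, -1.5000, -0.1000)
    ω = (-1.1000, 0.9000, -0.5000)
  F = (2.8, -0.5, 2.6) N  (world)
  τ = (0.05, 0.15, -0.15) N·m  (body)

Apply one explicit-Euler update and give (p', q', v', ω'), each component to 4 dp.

a = (0.9333, -0.1667, 0.8667)
p + v·dt = (-0.2880, -0.0300, 2.0980)
new velocity v' = (0.6187, -1.5033, -0.0827)
α = I⁻¹(τ − ω×Iω) = (0.4100, 1.6000, -2.8300)
new body rate ω' = (-1.0918, 0.9320, -0.5566)
q⊗(0,ω) = (0.0342977, -1.1784874, -0.8930608, 0.2871106)
q + ½dt·q⊗(0,ω), renormalized = (0.1541, -0.0780, 0.3761, 0.9103)

p' = (-0.2880, -0.0300, 2.0980)
q' = (0.1541, -0.0780, 0.3761, 0.9103)
v' = (0.6187, -1.5033, -0.0827)
ω' = (-1.0918, 0.9320, -0.5566)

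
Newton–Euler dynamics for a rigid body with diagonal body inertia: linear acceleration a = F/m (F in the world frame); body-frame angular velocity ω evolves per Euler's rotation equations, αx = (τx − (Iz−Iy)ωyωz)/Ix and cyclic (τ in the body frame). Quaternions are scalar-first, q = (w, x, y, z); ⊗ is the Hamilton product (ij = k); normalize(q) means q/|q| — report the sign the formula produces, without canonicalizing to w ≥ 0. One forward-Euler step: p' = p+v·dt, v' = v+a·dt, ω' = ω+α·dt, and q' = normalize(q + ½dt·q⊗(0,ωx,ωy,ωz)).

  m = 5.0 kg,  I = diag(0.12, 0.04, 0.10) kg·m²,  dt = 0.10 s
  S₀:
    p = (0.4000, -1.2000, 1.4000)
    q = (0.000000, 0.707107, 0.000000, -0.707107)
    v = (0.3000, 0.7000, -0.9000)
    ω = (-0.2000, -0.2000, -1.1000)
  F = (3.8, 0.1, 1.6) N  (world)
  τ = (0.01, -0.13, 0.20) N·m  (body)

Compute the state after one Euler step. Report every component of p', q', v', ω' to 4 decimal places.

p' = (0.4300, -1.1300, 1.3100)
q' = (-0.0318, 0.6989, 0.0459, -0.7130)
v' = (0.3760, 0.7020, -0.8680)
ω' = (-0.2027, -0.5360, -0.8968)

a = (0.7600, 0.0200, 0.3200)
new position p' = (0.4300, -1.1300, 1.3100)
v' = v + a·dt = (0.3760, 0.7020, -0.8680)
(τ − ω×Iω)/I = (-0.0267, -3.3600, 2.0320)
new body rate ω' = (-0.2027, -0.5360, -0.8968)
Hamilton product q⊗(0,ω) = (-0.6363963, -0.1414214, 0.9192391, -0.1414214)
q' = normalize(q + ½dt·q⊗(0,ω)) = (-0.0318, 0.6989, 0.0459, -0.7130)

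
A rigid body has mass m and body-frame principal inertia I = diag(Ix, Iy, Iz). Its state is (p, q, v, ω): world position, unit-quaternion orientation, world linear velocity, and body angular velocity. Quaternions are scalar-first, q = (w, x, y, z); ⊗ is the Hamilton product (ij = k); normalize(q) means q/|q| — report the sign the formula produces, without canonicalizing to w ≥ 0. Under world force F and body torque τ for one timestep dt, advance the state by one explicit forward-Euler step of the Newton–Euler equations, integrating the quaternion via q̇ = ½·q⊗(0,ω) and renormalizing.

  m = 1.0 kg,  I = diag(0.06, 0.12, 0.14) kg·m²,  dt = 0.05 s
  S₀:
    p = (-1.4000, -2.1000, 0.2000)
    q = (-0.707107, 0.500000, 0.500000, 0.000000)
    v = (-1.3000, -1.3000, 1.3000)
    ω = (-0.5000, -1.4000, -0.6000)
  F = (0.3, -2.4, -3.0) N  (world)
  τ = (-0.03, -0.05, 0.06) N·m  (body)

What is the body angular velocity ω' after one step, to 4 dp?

gyro term ω×Iω = (0.0168, -0.0240, 0.0420)
(τ − ω×Iω)/I = (-0.7800, -0.2167, 0.1286)
new body rate ω' = (-0.5390, -1.4108, -0.5936)

ω' = (-0.5390, -1.4108, -0.5936)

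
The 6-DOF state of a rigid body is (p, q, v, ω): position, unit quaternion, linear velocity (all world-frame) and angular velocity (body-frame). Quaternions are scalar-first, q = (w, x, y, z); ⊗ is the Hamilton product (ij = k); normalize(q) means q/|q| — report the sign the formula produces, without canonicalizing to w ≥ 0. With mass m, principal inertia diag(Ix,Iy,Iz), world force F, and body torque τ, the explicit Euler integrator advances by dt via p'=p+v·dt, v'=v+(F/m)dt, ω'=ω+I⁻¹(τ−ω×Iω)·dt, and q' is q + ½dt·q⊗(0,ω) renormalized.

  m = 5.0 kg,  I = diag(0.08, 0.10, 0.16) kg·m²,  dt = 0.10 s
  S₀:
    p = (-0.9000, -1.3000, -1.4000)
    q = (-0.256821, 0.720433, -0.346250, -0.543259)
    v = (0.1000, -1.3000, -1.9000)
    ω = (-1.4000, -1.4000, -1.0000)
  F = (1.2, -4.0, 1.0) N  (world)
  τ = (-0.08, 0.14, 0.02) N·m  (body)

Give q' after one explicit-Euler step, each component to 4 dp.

q' = (-0.2562, 0.7133, -0.2527, -0.6014)

Hamilton product q⊗(0,ω) = (-0.0194028, -0.0547632, 1.8405450, -1.2365352)
q + ½dt·q⊗(0,ω), renormalized = (-0.2562, 0.7133, -0.2527, -0.6014)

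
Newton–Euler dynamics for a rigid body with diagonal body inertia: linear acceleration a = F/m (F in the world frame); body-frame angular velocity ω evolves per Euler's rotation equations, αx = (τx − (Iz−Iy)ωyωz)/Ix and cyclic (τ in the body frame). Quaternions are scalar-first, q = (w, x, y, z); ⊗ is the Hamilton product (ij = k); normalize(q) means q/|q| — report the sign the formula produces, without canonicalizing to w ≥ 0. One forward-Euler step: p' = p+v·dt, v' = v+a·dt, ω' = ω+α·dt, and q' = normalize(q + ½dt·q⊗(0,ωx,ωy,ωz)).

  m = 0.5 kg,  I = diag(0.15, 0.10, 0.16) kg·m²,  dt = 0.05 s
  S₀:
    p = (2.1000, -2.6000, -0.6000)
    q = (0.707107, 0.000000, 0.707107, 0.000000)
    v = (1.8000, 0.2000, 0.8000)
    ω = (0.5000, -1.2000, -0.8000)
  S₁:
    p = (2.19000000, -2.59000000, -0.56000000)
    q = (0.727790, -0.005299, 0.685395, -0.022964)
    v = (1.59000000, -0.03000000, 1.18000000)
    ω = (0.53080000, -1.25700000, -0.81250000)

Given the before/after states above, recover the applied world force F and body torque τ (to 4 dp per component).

rate change Δω = (0.03080000, -0.05700000, -0.01250000)
ω₀×(Iω₀) = (0.0576, 0.0040, 0.0300)
τ = I·(Δω/dt) + ω₀×(Iω₀) = (0.1500, -0.1100, -0.0100)
velocity change Δv = (-0.21000000, -0.23000000, 0.38000000)
m·(v₁−v₀)/dt = (-2.1000, -2.3000, 3.8000)

F = (-2.1000, -2.3000, 3.8000)
τ = (0.1500, -0.1100, -0.0100)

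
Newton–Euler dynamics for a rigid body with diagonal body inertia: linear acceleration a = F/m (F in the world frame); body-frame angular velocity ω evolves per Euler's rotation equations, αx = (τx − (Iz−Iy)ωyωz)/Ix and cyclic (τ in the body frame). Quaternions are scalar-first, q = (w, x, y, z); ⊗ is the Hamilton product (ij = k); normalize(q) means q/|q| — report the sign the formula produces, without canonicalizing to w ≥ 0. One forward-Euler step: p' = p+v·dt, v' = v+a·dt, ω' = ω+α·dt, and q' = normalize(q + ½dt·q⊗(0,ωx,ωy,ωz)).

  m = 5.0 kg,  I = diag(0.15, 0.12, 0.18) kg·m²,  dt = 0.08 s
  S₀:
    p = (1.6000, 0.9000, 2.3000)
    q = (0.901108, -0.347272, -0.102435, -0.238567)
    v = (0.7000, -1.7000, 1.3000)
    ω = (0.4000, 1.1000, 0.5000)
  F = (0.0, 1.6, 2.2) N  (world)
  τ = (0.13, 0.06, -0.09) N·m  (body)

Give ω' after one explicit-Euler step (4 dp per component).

(τ − ω×Iω)/I = (0.6467, 0.5500, -0.4267)
ω + α·dt = (0.4517, 1.1440, 0.4659)

ω' = (0.4517, 1.1440, 0.4659)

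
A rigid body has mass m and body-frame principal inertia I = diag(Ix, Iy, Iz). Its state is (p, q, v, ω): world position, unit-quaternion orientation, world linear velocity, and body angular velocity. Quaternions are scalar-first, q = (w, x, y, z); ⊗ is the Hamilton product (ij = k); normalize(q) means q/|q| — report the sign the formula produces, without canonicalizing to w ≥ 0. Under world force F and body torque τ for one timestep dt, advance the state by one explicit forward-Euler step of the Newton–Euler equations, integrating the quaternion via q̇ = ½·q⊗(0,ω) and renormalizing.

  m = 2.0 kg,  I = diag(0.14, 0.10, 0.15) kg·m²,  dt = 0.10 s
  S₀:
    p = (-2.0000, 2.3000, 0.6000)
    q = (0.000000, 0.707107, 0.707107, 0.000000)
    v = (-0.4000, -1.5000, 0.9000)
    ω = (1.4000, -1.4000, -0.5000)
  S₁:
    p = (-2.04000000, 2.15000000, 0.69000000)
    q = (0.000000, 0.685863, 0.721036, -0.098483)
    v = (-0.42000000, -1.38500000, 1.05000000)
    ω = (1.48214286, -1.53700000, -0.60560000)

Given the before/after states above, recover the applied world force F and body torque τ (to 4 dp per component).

Δv = v₁−v₀ = (-0.02000000, 0.11500000, 0.15000000)
m·(v₁−v₀)/dt = (-0.4000, 2.3000, 3.0000)
Δω = ω₁−ω₀ = (0.08214286, -0.13700000, -0.10560000)
precession coupling = (0.0350, 0.0070, 0.0784)
τ = I·(Δω/dt) + ω₀×(Iω₀) = (0.1500, -0.1300, -0.0800)

F = (-0.4000, 2.3000, 3.0000)
τ = (0.1500, -0.1300, -0.0800)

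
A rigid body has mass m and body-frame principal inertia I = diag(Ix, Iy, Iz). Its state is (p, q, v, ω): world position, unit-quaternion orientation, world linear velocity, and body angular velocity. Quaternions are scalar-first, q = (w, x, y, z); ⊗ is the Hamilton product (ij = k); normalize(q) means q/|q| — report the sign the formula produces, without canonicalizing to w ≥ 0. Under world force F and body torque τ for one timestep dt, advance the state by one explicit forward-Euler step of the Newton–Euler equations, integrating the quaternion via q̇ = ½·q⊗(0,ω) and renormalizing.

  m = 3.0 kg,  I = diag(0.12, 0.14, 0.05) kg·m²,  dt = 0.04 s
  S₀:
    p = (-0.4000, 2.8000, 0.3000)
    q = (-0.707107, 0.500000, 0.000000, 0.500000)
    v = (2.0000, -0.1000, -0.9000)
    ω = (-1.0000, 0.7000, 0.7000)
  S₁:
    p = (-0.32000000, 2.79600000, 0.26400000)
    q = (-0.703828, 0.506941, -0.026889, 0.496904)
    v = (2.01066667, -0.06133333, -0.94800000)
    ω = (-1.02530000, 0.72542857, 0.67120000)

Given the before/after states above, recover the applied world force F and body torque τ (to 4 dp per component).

Δω = ω₁−ω₀ = (-0.02530000, 0.02542857, -0.02880000)
gyro term ω₀×Iω₀ = (-0.0441, -0.0490, -0.0140)
τ = I·(Δω/dt) + ω₀×(Iω₀) = (-0.1200, 0.0400, -0.0500)
velocity change Δv = (0.01066667, 0.03866667, -0.04800000)
applied force F = (0.8000, 2.9000, -3.6000)

F = (0.8000, 2.9000, -3.6000)
τ = (-0.1200, 0.0400, -0.0500)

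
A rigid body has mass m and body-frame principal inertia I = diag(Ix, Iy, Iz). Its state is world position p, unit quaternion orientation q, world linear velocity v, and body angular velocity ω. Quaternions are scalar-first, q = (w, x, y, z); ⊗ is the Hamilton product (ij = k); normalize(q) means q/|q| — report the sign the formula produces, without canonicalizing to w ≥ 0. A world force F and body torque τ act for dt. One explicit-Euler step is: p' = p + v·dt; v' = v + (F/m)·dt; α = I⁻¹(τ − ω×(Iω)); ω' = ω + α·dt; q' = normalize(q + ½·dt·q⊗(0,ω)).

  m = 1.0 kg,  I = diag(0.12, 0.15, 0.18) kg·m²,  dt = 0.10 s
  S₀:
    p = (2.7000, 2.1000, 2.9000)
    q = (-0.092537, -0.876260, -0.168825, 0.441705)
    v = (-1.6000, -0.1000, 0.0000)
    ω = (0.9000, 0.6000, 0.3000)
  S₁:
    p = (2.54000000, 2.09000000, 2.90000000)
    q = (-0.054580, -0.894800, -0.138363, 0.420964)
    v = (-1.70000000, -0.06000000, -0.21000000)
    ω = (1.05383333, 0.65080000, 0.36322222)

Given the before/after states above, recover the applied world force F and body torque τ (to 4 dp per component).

F = (-1.0000, 0.4000, -2.1000)
τ = (0.1900, 0.0600, 0.1300)

Δv = v₁−v₀ = (-0.10000000, 0.04000000, -0.21000000)
applied force F = (-1.0000, 0.4000, -2.1000)
rate change Δω = (0.15383333, 0.05080000, 0.06322222)
ω₀×(Iω₀) = (0.0054, -0.0162, 0.0162)
I·α + gyro = (0.1900, 0.0600, 0.1300)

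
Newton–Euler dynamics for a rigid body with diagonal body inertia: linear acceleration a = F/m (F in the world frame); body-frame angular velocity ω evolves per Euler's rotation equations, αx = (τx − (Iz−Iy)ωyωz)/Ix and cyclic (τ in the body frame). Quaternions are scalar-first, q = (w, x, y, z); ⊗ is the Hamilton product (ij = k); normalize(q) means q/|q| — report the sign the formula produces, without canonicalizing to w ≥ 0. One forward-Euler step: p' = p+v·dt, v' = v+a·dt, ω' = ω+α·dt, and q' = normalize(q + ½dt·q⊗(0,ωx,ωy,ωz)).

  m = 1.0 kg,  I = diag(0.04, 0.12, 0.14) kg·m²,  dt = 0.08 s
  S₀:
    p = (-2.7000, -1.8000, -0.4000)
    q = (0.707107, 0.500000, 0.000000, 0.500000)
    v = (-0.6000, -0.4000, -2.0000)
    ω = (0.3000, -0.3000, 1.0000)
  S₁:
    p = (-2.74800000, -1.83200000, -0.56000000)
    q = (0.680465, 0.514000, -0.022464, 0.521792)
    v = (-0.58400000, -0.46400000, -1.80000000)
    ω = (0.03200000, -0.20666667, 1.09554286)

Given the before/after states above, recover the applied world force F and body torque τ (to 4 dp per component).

Δω = ω₁−ω₀ = (-0.26800000, 0.09333333, 0.09554286)
I·α + gyro = (-0.1400, 0.1100, 0.1600)
v₁ − v₀ = (0.01600000, -0.06400000, 0.20000000)
applied force F = (0.2000, -0.8000, 2.5000)

F = (0.2000, -0.8000, 2.5000)
τ = (-0.1400, 0.1100, 0.1600)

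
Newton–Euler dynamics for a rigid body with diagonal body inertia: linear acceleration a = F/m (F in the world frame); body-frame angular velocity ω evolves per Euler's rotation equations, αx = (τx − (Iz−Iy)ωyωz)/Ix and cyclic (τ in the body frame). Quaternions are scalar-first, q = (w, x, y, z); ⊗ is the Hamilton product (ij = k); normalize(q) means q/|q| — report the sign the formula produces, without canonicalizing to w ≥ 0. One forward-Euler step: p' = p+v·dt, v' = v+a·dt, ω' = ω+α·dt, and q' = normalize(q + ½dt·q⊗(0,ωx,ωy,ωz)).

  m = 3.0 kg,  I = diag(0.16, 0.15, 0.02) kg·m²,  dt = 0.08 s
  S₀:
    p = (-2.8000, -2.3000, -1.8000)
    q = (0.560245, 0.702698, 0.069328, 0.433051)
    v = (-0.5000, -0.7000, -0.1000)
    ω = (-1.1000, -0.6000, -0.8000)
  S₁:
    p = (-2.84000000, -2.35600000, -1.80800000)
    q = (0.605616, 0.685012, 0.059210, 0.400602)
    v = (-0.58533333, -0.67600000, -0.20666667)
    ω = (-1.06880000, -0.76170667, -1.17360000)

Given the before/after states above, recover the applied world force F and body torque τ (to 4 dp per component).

ω₁ − ω₀ = (0.03120000, -0.16170667, -0.37360000)
gyro term ω₀×Iω₀ = (-0.0624, 0.1232, -0.0066)
I·α + gyro = (0.0000, -0.1800, -0.1000)
velocity change Δv = (-0.08533333, 0.02400000, -0.10666667)
F = m·Δv/dt = (-3.2000, 0.9000, -4.0000)

F = (-3.2000, 0.9000, -4.0000)
τ = (0.0000, -0.1800, -0.1000)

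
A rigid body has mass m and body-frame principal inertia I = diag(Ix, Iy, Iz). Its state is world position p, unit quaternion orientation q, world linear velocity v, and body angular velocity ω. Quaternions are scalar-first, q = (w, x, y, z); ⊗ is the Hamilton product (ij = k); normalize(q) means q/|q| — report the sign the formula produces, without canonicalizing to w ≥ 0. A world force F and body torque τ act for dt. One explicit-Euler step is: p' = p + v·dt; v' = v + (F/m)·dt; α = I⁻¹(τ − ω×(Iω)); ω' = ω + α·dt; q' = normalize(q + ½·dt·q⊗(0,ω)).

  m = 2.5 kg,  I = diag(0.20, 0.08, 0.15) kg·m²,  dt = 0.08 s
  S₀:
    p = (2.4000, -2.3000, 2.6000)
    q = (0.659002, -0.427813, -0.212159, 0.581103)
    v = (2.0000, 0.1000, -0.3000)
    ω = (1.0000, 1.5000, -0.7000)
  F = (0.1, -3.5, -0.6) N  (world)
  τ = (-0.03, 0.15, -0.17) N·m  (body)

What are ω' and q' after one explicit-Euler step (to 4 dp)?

ω' = (1.0174, 1.6850, -0.6947)
q' = (0.7030, -0.4291, -0.1609, 0.5438)

gyro term ω×Iω = (-0.0735, -0.0350, -0.1800)
α = I⁻¹(τ − ω×Iω) = (0.2175, 2.3125, 0.0667)
ω' = ω + α·dt = (1.0174, 1.6850, -0.6947)
Hamilton product q⊗(0,ω) = (1.1528236, -0.0641412, 1.2701369, -0.8908619)
updated quaternion q' = (0.7030, -0.4291, -0.1609, 0.5438)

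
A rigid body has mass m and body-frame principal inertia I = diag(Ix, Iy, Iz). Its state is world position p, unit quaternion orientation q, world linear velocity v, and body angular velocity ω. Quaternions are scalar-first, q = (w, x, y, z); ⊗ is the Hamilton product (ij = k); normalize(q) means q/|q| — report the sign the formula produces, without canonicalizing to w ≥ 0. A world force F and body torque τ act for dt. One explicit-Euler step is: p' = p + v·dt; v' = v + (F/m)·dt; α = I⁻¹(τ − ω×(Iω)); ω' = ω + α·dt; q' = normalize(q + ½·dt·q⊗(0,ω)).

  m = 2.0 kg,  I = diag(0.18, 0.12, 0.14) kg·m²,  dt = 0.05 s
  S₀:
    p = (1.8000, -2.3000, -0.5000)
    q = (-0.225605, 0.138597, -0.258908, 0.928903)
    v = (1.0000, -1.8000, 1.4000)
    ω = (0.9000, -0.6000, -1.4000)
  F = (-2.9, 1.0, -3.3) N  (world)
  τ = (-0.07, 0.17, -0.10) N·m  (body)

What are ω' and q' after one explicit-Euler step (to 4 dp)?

α = I⁻¹(τ − ω×Iω) = (-0.4822, 1.8367, -0.9457)
ω' = ω + α·dt = (0.8759, -0.5082, -1.4473)
2q̇ = q⊗(0,ω) = (1.0203821, 0.7167685, 1.1654115, 0.4657060)
updated quaternion q' = (-0.1999, 0.1564, -0.2295, 0.9396)

ω' = (0.8759, -0.5082, -1.4473)
q' = (-0.1999, 0.1564, -0.2295, 0.9396)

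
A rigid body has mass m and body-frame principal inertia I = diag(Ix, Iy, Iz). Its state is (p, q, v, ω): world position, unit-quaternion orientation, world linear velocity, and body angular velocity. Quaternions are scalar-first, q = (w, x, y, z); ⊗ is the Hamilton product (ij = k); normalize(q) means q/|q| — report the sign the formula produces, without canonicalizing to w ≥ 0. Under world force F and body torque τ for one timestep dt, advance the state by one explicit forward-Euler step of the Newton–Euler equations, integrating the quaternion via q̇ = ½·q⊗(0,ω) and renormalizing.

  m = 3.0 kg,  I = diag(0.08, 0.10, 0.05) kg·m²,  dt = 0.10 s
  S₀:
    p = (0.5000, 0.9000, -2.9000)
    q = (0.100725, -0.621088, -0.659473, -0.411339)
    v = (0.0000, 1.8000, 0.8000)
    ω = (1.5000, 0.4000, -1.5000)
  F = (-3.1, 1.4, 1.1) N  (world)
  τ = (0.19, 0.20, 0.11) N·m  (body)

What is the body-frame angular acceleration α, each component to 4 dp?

α = (2.0000, 2.6750, 1.9600)

gyro term ω×Iω = (0.0300, -0.0675, 0.0120)
(τ − ω×Iω)/I = (2.0000, 2.6750, 1.9600)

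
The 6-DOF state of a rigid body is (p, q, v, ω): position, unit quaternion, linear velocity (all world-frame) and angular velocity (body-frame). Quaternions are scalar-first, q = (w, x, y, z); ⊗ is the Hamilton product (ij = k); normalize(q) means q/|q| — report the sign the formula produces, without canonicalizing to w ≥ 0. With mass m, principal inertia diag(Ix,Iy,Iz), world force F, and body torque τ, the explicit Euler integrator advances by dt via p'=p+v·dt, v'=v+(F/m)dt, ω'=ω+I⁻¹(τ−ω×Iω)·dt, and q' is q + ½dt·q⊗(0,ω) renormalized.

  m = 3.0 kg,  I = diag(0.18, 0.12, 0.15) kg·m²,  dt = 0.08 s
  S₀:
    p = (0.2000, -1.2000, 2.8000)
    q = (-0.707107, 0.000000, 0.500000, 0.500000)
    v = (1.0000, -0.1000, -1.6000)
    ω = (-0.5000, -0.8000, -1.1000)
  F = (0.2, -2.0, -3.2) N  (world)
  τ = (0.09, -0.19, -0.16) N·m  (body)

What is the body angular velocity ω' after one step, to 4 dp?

ω' = (-0.4717, -0.9377, -1.1725)

precession coupling ω×(Iω) = (0.0264, 0.0165, -0.0240)
(τ − ω×Iω)/I = (0.3533, -1.7208, -0.9067)
ω' = ω + α·dt = (-0.4717, -0.9377, -1.1725)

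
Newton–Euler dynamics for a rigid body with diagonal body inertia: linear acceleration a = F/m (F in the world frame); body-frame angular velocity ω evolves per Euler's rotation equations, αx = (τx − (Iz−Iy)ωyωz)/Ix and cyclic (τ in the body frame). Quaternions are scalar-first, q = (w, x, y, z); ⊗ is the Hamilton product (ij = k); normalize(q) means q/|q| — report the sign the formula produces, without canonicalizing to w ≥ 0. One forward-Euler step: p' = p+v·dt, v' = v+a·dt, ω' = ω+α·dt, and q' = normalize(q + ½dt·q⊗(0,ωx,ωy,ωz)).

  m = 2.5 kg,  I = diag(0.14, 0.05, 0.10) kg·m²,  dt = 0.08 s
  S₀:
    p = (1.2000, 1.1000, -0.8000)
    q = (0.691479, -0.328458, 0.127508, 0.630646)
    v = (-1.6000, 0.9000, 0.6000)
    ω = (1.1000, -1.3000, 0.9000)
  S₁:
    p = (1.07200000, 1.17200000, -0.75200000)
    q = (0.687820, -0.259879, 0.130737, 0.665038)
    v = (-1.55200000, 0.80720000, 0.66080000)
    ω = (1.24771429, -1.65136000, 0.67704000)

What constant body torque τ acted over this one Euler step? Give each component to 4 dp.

τ = (0.2000, -0.1800, -0.1500)

ω₁ − ω₀ = (0.14771429, -0.35136000, -0.22296000)
precession coupling = (-0.0585, 0.0396, 0.1287)
applied torque τ = (0.2000, -0.1800, -0.1500)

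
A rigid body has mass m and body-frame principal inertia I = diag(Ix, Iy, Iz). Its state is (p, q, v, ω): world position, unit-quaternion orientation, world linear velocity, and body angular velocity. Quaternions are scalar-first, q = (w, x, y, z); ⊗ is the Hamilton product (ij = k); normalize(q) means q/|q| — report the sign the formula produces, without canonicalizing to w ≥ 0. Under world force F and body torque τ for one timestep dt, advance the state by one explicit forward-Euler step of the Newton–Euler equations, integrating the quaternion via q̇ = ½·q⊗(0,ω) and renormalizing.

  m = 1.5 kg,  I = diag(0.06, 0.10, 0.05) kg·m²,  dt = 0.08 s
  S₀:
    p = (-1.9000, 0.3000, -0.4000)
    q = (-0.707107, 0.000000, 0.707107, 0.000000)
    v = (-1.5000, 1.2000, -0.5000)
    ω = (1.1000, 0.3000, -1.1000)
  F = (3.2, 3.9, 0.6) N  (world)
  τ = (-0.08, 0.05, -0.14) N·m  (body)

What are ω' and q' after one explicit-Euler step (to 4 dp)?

ω' = (0.9713, 0.3497, -1.3451)
q' = (-0.7142, -0.0621, 0.6972, 0.0000)

gyro term ω×Iω = (0.0165, -0.0121, 0.0132)
(τ − ω×Iω)/I = (-1.6083, 0.6210, -3.0640)
new body rate ω' = (0.9713, 0.3497, -1.3451)
2q̇ = q⊗(0,ω) = (-0.2121321, -1.5556354, -0.2121321, 0.0000000)
q' = normalize(q + ½dt·q⊗(0,ω)) = (-0.7142, -0.0621, 0.6972, 0.0000)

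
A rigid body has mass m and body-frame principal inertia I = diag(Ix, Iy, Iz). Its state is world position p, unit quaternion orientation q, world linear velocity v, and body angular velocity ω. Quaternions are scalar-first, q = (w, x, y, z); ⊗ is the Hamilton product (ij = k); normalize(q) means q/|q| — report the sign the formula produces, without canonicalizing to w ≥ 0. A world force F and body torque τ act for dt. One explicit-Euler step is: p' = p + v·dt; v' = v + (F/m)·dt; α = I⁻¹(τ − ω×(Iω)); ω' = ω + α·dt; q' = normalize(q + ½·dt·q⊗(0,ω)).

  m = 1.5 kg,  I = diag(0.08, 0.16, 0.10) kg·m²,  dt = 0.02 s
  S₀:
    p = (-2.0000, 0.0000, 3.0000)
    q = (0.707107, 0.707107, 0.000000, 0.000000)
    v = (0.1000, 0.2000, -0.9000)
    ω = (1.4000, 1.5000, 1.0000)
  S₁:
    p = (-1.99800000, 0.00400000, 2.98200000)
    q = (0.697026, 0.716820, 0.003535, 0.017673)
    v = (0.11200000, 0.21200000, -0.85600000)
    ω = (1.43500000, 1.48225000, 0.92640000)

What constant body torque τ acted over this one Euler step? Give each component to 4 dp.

τ = (0.0500, -0.1700, -0.2000)

ω₁ − ω₀ = (0.03500000, -0.01775000, -0.07360000)
ω₀×(Iω₀) = (-0.0900, -0.0280, 0.1680)
τ = I·(Δω/dt) + ω₀×(Iω₀) = (0.0500, -0.1700, -0.2000)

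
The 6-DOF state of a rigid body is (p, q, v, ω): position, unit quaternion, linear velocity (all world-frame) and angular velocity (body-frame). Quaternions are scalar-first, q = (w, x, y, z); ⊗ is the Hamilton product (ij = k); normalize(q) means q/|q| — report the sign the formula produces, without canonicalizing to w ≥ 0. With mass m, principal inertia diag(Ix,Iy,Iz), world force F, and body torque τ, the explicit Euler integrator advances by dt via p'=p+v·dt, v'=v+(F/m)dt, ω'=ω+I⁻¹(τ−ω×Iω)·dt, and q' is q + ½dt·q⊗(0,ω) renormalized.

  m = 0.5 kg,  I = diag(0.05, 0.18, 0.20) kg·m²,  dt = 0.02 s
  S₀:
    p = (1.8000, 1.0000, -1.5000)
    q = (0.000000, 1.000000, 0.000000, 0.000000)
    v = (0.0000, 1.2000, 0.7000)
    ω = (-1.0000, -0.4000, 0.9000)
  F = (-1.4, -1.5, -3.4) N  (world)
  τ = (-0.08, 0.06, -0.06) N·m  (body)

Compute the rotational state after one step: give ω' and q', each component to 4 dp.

angular accel α = (-1.4560, -0.4167, -0.5600)
new body rate ω' = (-1.0291, -0.4083, 0.8888)
q⊗(0,ω) = (1.0000000, 0.0000000, -0.9000000, -0.4000000)
q + ½dt·q⊗(0,ω), renormalized = (0.0100, 0.9999, -0.0090, -0.0040)

ω' = (-1.0291, -0.4083, 0.8888)
q' = (0.0100, 0.9999, -0.0090, -0.0040)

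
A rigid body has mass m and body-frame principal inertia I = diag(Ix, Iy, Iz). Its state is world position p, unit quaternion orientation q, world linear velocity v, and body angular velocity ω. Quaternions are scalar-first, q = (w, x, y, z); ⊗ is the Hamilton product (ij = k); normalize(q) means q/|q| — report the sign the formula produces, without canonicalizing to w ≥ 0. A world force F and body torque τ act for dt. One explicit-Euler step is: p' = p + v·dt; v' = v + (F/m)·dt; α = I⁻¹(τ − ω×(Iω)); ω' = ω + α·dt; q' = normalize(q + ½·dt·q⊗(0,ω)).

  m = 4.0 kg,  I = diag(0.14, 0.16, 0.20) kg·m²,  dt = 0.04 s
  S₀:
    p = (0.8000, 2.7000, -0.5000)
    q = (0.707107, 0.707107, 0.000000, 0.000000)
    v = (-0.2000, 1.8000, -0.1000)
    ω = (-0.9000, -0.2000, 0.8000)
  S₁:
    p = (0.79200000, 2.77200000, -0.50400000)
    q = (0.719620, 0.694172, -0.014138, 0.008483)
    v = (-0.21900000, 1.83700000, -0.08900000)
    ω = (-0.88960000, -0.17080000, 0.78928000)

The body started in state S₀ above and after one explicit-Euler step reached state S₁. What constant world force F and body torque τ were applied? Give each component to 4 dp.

ω₁ − ω₀ = (0.01040000, 0.02920000, -0.01072000)
τ = I·(Δω/dt) + ω₀×(Iω₀) = (0.0300, 0.1600, -0.0500)
velocity change Δv = (-0.01900000, 0.03700000, 0.01100000)
applied force F = (-1.9000, 3.7000, 1.1000)

F = (-1.9000, 3.7000, 1.1000)
τ = (0.0300, 0.1600, -0.0500)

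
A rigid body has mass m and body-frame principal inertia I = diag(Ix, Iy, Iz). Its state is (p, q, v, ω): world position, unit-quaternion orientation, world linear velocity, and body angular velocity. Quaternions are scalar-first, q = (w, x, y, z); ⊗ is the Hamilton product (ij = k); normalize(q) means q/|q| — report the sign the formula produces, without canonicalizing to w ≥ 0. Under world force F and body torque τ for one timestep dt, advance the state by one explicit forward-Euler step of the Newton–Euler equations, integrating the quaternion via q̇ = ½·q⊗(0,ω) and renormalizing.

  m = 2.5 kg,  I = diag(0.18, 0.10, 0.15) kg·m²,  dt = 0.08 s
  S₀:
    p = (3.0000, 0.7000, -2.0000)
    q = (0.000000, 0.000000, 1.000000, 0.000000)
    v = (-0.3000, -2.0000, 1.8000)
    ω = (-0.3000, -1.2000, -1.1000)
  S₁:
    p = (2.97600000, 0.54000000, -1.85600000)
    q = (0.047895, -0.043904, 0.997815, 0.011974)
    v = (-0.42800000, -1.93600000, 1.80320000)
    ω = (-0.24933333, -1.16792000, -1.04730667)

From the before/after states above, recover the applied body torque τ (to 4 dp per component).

rate change Δω = (0.05066667, 0.03208000, 0.05269333)
precession coupling = (0.0660, 0.0099, -0.0288)
I·α + gyro = (0.1800, 0.0500, 0.0700)

τ = (0.1800, 0.0500, 0.0700)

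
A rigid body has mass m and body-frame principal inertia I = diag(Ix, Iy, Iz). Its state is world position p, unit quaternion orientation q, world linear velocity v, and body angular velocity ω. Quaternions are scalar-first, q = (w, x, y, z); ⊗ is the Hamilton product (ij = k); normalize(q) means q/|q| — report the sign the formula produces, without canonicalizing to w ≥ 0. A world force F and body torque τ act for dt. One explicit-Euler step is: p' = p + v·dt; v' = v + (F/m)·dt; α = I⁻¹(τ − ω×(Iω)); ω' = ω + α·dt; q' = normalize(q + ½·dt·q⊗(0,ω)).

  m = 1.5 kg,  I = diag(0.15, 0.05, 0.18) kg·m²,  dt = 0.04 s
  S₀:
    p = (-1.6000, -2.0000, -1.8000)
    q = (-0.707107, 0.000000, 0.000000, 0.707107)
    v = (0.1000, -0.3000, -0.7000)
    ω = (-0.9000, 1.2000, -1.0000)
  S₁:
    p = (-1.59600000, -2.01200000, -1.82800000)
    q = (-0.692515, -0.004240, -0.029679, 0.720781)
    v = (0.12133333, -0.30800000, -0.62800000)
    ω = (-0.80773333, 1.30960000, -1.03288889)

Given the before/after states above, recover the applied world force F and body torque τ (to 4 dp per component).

velocity change Δv = (0.02133333, -0.00800000, 0.07200000)
F = m·Δv/dt = (0.8000, -0.3000, 2.7000)
rate change Δω = (0.09226667, 0.10960000, -0.03288889)
ω₀×(Iω₀) = (-0.1560, -0.0270, 0.1080)
applied torque τ = (0.1900, 0.1100, -0.0400)

F = (0.8000, -0.3000, 2.7000)
τ = (0.1900, 0.1100, -0.0400)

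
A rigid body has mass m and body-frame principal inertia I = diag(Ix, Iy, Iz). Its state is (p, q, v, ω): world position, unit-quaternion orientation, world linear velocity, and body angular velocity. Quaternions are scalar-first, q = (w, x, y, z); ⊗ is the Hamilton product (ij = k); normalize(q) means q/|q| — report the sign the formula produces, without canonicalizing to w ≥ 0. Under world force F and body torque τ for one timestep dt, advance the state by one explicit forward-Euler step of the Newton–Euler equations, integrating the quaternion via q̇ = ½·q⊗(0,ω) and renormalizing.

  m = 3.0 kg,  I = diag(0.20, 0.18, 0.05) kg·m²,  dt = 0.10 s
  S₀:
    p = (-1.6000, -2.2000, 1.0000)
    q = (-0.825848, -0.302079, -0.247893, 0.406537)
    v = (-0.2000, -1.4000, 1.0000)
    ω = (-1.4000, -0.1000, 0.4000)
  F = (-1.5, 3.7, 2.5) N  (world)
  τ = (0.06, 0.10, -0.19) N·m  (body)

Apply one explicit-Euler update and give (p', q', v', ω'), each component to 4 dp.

a = F/m = (-0.5000, 1.2333, 0.8333)
new position p' = (-1.6200, -2.3400, 1.1000)
v + (F/m)dt = (-0.2500, -1.2767, 1.0833)
(τ − ω×Iω)/I = (0.2740, 1.0222, -3.7440)
ω + α·dt = (-1.3726, 0.0022, 0.0256)
q⊗(0,ω) = (-0.6103147, 1.0976837, -0.3657354, -0.6471815)
q + ½dt·q⊗(0,ω), renormalized = (-0.8541, -0.2465, -0.2655, 0.3732)

p' = (-1.6200, -2.3400, 1.1000)
q' = (-0.8541, -0.2465, -0.2655, 0.3732)
v' = (-0.2500, -1.2767, 1.0833)
ω' = (-1.3726, 0.0022, 0.0256)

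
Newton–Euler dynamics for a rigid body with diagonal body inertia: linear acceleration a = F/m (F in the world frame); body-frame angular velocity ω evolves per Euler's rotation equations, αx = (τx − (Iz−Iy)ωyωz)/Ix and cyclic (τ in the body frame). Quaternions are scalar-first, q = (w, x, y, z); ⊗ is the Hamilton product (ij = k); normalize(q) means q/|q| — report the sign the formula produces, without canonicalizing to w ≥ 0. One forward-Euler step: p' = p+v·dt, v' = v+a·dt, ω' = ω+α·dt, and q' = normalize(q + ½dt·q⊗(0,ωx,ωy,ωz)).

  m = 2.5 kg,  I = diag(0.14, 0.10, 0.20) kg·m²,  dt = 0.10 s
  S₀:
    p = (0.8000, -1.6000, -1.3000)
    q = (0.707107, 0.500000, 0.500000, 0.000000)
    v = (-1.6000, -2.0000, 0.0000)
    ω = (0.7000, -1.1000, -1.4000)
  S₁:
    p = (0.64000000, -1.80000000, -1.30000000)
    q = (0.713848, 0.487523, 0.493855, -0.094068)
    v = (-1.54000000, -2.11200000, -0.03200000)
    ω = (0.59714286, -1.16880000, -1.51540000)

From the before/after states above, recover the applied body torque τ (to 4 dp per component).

τ = (0.0100, -0.0100, -0.2000)

Δω = ω₁−ω₀ = (-0.10285714, -0.06880000, -0.11540000)
ω₀×(Iω₀) = (0.1540, 0.0588, 0.0308)
I·α + gyro = (0.0100, -0.0100, -0.2000)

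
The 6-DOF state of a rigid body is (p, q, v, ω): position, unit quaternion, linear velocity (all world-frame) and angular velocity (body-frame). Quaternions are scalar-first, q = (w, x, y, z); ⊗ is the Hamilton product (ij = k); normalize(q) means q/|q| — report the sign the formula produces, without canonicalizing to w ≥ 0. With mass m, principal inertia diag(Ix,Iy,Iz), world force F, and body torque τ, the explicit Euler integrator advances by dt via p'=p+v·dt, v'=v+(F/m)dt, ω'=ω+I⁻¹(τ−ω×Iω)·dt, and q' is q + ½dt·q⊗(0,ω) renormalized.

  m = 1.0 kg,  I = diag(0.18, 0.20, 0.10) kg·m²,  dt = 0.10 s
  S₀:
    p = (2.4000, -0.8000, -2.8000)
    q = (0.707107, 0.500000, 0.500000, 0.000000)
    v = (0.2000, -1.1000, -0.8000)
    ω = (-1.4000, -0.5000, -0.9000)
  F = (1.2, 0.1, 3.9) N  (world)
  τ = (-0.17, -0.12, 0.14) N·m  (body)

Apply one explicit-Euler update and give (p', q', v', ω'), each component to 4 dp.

p' = (2.4200, -0.9100, -2.8800)
q' = (0.7518, 0.4264, 0.5029, -0.0093)
v' = (0.3200, -1.0900, -0.4100)
ω' = (-1.4694, -0.6104, -0.7740)

p + v·dt = (2.4200, -0.9100, -2.8800)
v' = v + a·dt = (0.3200, -1.0900, -0.4100)
ω×(Iω) gyroscopic = (-0.0450, 0.1008, 0.0140)
α = I⁻¹(τ − ω×Iω) = (-0.6944, -1.1040, 1.2600)
ω' = ω + α·dt = (-1.4694, -0.6104, -0.7740)
2q̇ = q⊗(0,ω) = (0.9500000, -1.4399498, 0.0964465, -0.1863963)
updated quaternion q' = (0.7518, 0.4264, 0.5029, -0.0093)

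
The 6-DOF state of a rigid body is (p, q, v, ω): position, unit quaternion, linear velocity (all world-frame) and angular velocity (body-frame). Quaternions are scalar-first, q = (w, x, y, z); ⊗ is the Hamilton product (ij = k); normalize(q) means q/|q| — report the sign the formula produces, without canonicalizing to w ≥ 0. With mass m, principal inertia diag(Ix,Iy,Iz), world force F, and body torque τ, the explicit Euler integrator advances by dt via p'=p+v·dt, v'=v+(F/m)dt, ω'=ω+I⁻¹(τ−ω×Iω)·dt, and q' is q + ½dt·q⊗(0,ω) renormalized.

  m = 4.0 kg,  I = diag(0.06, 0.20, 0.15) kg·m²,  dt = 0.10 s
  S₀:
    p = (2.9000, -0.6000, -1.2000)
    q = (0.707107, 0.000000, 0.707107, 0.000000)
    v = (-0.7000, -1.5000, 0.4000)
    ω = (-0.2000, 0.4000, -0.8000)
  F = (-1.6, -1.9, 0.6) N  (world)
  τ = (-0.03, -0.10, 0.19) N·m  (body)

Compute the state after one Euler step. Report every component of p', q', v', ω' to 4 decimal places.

p' = (2.8300, -0.7500, -1.1600)
q' = (0.6922, -0.0353, 0.7205, -0.0212)
v' = (-0.7400, -1.5475, 0.4150)
ω' = (-0.2767, 0.3572, -0.6659)

p + v·dt = (2.8300, -0.7500, -1.1600)
v + (F/m)dt = (-0.7400, -1.5475, 0.4150)
angular accel α = (-0.7667, -0.4280, 1.3413)
new body rate ω' = (-0.2767, 0.3572, -0.6659)
q⊗(0,ω) = (-0.2828428, -0.7071070, 0.2828428, -0.4242642)
q + ½dt·q⊗(0,ω), renormalized = (0.6922, -0.0353, 0.7205, -0.0212)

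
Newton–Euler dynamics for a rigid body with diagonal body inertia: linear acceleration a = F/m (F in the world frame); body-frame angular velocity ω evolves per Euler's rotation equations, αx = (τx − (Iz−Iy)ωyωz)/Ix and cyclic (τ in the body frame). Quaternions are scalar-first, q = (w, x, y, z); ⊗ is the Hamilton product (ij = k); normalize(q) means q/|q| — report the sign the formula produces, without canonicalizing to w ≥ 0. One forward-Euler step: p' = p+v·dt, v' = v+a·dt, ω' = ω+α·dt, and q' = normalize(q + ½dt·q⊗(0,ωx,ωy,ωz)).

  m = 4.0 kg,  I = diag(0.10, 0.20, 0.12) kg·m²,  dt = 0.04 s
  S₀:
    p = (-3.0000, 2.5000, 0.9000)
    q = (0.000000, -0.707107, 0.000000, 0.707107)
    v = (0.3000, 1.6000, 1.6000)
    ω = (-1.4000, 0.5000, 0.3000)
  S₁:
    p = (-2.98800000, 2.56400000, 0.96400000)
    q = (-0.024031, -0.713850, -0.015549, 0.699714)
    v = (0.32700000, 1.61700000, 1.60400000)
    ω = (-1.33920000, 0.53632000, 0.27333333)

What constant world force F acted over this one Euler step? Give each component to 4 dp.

F = (2.7000, 1.7000, 0.4000)

Δv = v₁−v₀ = (0.02700000, 0.01700000, 0.00400000)
F = m·Δv/dt = (2.7000, 1.7000, 0.4000)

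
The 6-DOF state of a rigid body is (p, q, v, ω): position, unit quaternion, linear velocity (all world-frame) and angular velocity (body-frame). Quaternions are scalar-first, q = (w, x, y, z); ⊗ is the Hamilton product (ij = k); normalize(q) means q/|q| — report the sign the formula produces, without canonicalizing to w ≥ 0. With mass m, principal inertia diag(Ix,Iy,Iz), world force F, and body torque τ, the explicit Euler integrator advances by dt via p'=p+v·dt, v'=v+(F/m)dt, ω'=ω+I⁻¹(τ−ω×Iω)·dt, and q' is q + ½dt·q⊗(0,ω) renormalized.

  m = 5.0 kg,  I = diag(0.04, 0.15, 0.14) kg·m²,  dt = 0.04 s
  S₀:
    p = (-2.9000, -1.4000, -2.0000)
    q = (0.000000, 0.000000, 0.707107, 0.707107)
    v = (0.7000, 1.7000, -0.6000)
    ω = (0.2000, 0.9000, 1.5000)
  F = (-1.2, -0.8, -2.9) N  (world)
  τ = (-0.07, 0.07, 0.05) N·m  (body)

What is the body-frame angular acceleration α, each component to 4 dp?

α = (-1.4125, 0.6667, 0.2157)

ω×(Iω) gyroscopic = (-0.0135, -0.0300, 0.0198)
angular accel α = (-1.4125, 0.6667, 0.2157)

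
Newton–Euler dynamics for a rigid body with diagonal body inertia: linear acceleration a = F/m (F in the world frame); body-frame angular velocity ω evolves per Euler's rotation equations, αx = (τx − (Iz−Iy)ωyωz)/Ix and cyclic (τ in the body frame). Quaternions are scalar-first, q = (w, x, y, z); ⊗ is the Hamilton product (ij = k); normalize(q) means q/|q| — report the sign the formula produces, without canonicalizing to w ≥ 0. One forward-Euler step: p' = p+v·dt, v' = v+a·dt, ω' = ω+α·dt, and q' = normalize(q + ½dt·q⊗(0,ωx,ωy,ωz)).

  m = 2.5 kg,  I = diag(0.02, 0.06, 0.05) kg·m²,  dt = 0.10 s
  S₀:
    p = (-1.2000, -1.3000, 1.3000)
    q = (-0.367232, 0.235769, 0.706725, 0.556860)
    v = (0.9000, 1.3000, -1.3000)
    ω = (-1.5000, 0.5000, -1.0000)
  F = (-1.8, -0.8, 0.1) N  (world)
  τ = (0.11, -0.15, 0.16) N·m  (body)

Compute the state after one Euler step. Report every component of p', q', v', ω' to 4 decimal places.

(τ − ω×Iω)/I = (5.2500, -1.7500, 3.8000)
new body rate ω' = (-0.9750, 0.3250, -0.6200)
q⊗(0,ω) = (0.5571510, -0.4343070, -0.7831370, 1.5452040)
q + ½dt·q⊗(0,ω), renormalized = (-0.3379, 0.2131, 0.6647, 0.6314)
linear accel F/m = (-0.7200, -0.3200, 0.0400)
p + v·dt = (-1.1100, -1.1700, 1.1700)
v' = v + a·dt = (0.8280, 1.2680, -1.2960)

p' = (-1.1100, -1.1700, 1.1700)
q' = (-0.3379, 0.2131, 0.6647, 0.6314)
v' = (0.8280, 1.2680, -1.2960)
ω' = (-0.9750, 0.3250, -0.6200)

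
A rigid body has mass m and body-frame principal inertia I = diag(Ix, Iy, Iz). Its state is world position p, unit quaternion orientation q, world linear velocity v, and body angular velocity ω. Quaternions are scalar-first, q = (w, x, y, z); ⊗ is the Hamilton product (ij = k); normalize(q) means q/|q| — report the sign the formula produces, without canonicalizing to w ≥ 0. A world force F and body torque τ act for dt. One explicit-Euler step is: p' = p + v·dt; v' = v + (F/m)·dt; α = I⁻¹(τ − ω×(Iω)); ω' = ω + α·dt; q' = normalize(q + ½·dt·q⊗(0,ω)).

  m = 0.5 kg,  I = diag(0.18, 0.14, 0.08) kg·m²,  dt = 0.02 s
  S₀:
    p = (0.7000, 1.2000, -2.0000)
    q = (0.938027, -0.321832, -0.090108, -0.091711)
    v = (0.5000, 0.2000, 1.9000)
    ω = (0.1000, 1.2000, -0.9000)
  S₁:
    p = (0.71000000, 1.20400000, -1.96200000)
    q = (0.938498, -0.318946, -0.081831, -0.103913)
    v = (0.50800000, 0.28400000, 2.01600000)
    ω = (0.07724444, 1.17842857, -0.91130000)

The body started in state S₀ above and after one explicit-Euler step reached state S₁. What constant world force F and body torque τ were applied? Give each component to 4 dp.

ω₁ − ω₀ = (-0.02275556, -0.02157143, -0.01130000)
ω₀×(Iω₀) = (0.0648, -0.0090, -0.0048)
applied torque τ = (-0.1400, -0.1600, -0.0500)
Δv = v₁−v₀ = (0.00800000, 0.08400000, 0.11600000)
applied force F = (0.2000, 2.1000, 2.9000)

F = (0.2000, 2.1000, 2.9000)
τ = (-0.1400, -0.1600, -0.0500)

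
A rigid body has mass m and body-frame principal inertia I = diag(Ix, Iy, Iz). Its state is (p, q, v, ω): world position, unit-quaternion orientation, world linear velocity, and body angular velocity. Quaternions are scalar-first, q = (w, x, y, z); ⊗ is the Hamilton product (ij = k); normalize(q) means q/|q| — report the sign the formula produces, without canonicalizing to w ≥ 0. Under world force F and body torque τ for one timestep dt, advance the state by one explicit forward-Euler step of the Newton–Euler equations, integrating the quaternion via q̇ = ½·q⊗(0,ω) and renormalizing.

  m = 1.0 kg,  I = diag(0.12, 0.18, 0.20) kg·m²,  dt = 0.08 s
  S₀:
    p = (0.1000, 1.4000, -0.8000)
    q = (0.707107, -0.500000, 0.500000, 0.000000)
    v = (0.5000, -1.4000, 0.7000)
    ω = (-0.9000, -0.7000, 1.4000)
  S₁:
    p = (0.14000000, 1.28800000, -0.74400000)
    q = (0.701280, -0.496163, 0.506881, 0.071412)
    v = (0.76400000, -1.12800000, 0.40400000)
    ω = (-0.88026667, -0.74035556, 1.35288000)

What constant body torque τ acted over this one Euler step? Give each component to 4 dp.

τ = (0.0100, 0.0100, -0.0800)

ω₁ − ω₀ = (0.01973333, -0.04035556, -0.04712000)
gyro term ω₀×Iω₀ = (-0.0196, 0.1008, 0.0378)
τ = I·(Δω/dt) + ω₀×(Iω₀) = (0.0100, 0.0100, -0.0800)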